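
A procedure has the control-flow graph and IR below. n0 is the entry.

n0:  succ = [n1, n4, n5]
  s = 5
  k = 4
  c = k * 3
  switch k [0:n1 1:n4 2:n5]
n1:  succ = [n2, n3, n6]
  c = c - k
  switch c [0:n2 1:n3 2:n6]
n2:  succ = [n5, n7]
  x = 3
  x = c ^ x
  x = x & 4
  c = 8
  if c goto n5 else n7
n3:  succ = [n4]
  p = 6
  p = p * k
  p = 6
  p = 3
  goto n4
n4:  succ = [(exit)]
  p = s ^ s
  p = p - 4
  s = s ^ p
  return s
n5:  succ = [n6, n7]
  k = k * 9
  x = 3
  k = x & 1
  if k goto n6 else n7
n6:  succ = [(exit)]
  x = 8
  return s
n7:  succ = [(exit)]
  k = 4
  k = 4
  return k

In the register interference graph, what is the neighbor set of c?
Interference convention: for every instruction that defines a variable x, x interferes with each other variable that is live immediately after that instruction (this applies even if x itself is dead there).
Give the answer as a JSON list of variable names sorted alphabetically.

Block summaries:
  n0: def={c,k,s} ue=∅
  n1: def={c} ue={c,k}
  n2: def={c,x} ue={c}
  n3: def={p} ue={k}
  n4: def={p,s} ue={s}
  n5: def={k,x} ue={k}
  n6: def={x} ue={s}
  n7: def={k} ue=∅

Backward fixpoint:
  n0: in=∅ out={c,k,s}
  n1: in={c,k,s} out={c,k,s}
  n2: in={c,k,s} out={k,s}
  n3: in={k,s} out={s}
  n4: in={s} out=∅
  n5: in={k,s} out={s}
  n6: in={s} out=∅
  n7: in=∅ out=∅

Interference:
  c — {k,s,x}
  k — {c,p,s,x}
  p — {k,s}
  s — {c,k,p,x}
  x — {c,k,s}

N(c) = ["k", "s", "x"]

Answer: ["k", "s", "x"]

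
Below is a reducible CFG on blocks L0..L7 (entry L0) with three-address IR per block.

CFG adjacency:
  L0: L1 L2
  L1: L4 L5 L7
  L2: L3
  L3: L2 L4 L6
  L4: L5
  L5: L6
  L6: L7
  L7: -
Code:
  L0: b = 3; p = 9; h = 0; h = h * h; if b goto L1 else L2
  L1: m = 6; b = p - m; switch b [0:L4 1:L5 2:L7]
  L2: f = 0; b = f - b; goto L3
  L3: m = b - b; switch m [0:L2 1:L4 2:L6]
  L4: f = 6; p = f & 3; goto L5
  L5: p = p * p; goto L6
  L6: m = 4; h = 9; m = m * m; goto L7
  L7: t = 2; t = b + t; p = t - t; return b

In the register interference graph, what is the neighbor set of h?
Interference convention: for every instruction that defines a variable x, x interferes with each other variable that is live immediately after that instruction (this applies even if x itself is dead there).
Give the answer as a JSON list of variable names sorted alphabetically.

Answer: ["b", "m", "p"]

Derivation:
def/use:
  L0 def {b,h,p} use ∅
  L1 def {b,m} use {p}
  L2 def {b,f} use {b}
  L3 def {m} use {b}
  L4 def {f,p} use ∅
  L5 def {p} use {p}
  L6 def {h,m} use ∅
  L7 def {p,t} use {b}

Backward fixpoint:
  L0 li=∅ lo={b,p}
  L1 li={p} lo={b,p}
  L2 li={b} lo={b}
  L3 li={b} lo={b}
  L4 li={b} lo={b,p}
  L5 li={b,p} lo={b}
  L6 li={b} lo={b}
  L7 li={b} lo=∅

Conflict graph:
  b — {f,h,m,p,t}
  f — {b}
  h — {b,m,p}
  m — {b,h,p}
  p — {b,h,m}
  t — {b}

N(h) = ["b", "m", "p"]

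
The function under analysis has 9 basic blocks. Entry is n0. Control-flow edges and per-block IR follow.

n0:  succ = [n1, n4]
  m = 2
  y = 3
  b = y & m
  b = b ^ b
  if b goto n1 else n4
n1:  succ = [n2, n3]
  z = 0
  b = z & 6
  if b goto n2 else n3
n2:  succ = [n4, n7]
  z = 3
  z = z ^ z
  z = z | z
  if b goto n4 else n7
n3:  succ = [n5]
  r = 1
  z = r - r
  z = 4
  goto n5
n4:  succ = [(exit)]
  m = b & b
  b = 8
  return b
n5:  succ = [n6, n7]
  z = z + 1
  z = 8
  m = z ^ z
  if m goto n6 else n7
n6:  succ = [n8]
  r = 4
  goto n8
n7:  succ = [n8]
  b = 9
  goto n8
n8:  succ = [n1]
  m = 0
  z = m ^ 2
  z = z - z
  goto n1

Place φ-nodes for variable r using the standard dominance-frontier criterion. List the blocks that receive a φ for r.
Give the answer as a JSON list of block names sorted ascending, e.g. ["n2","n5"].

Answer: ["n1", "n4", "n7", "n8"]

Derivation:
idom tree: n1←n0 n2←n1 n3←n1 n4←n0 n5←n3 n6←n5 n7←n1 n8←n1
Dom at joins:
  n1: preds {n0,n8}: {n0} ∩ {n0,n1,n8} = {n0}; idom=n0
  n4: preds {n0,n2}: {n0} ∩ {n0,n1,n2} = {n0}; idom=n0
  n7: preds {n2,n5}: {n0,n1,n2} ∩ {n0,n1,n3,n5} = {n0,n1}; idom=n1
  n8: preds {n6,n7}: {n0,n1,n3,n5,n6} ∩ {n0,n1,n7} = {n0,n1}; idom=n1

DF derivation:
  join n1 pred n0: · stop@n0
  join n1 pred n8: n8→n1 stop@n0
  join n4 pred n0: · stop@n0
  join n4 pred n2: n2→n1 stop@n0
  join n7 pred n2: n2 stop@n1
  join n7 pred n5: n5→n3 stop@n1
  join n8 pred n6: n6→n5→n3 stop@n1
  join n8 pred n7: n7 stop@n1
  DF(n0)=∅
  DF(n1)={n1,n4}
  DF(n2)={n4,n7}
  DF(n3)={n7,n8}
  DF(n4)=∅
  DF(n5)={n7,n8}
  DF(n6)={n8}
  DF(n7)={n8}
  DF(n8)={n1}

φ for r: defs {n3,n6}
  DF⁺ = {n1,n4,n7,n8}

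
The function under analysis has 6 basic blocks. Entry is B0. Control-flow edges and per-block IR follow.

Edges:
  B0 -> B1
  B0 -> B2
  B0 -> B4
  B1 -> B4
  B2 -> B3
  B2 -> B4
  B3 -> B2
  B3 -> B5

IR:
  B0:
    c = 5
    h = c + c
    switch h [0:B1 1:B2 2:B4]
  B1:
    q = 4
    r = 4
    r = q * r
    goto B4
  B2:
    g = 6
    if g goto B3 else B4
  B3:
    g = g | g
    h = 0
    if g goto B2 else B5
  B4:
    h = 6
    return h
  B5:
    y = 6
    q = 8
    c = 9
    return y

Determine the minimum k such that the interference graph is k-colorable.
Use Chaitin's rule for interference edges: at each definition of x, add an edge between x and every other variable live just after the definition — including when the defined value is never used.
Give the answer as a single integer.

Answer: 2

Analysis:
Block summaries:
  B0: def={c,h} ue=∅
  B1: def={q,r} ue=∅
  B2: def={g} ue=∅
  B3: def={g,h} ue={g}
  B4: def={h} ue=∅
  B5: def={c,q,y} ue=∅

Backward fixpoint:
  B0 li=∅ lo=∅
  B1 li=∅ lo=∅
  B2 li=∅ lo={g}
  B3 li={g} lo=∅
  B4 li=∅ lo=∅
  B5 li=∅ lo=∅

Interfere edges:
  c↔{y}
  g↔{h}
  h↔{g}
  q↔{r,y}
  r↔{q}
  y↔{c,q}

Colouring:
  {c,y} pairwise interfere (2-clique) ⇒ χ ≥ 2
  2-colouring: c0={c,g,q}  c1={h,r,y}
  χ = 2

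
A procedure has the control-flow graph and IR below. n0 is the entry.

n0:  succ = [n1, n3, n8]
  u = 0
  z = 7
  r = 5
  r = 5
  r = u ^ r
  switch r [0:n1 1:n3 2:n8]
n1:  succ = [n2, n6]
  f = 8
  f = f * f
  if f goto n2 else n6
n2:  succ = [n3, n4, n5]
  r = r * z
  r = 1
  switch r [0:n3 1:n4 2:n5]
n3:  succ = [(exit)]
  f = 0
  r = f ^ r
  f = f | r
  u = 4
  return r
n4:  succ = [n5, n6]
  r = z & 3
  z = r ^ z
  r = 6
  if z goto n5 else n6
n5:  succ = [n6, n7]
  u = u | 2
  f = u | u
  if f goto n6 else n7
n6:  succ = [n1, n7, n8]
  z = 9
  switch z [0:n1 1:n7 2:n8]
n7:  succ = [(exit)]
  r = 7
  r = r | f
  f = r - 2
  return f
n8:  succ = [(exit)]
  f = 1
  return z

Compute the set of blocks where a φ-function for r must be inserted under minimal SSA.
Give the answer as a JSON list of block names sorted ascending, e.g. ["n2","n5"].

Answer: ["n1", "n3", "n5", "n6", "n7", "n8"]

Derivation:
idom tree: n1←n0 n2←n1 n3←n0 n4←n2 n5←n2 n6←n1 n7←n1 n8←n0
Join-block Dom:
  n1: preds {n0,n6}: {n0} ∩ {n0,n1,n6} = {n0}; idom=n0
  n3: preds {n0,n2}: {n0} ∩ {n0,n1,n2} = {n0}; idom=n0
  n5: preds {n2,n4}: {n0,n1,n2} ∩ {n0,n1,n2,n4} = {n0,n1,n2}; idom=n2
  n6: preds {n1,n4,n5}: {n0,n1} ∩ {n0,n1,n2,n4} ∩ {n0,n1,n2,n5} = {n0,n1}; idom=n1
  n7: preds {n5,n6}: {n0,n1,n2,n5} ∩ {n0,n1,n6} = {n0,n1}; idom=n1
  n8: preds {n0,n6}: {n0} ∩ {n0,n1,n6} = {n0}; idom=n0

DF derivation:
  n1←n0: walk · to n0
  n1←n6: walk n6→n1 to n0
  n3←n0: walk · to n0
  n3←n2: walk n2→n1 to n0
  n5←n2: walk · to n2
  n5←n4: walk n4 to n2
  n6←n1: walk · to n1
  n6←n4: walk n4→n2 to n1
  n6←n5: walk n5→n2 to n1
  n7←n5: walk n5→n2 to n1
  n7←n6: walk n6 to n1
  n8←n0: walk · to n0
  n8←n6: walk n6→n1 to n0
  n0: DF=∅
  n1: DF={n1,n3,n8}
  n2: DF={n3,n6,n7}
  n3: DF=∅
  n4: DF={n5,n6}
  n5: DF={n6,n7}
  n6: DF={n1,n7,n8}
  n7: DF=∅
  n8: DF=∅

φ for r: defs {n0,n2,n3,n4,n7}
  DF⁺ = {n1,n3,n5,n6,n7,n8}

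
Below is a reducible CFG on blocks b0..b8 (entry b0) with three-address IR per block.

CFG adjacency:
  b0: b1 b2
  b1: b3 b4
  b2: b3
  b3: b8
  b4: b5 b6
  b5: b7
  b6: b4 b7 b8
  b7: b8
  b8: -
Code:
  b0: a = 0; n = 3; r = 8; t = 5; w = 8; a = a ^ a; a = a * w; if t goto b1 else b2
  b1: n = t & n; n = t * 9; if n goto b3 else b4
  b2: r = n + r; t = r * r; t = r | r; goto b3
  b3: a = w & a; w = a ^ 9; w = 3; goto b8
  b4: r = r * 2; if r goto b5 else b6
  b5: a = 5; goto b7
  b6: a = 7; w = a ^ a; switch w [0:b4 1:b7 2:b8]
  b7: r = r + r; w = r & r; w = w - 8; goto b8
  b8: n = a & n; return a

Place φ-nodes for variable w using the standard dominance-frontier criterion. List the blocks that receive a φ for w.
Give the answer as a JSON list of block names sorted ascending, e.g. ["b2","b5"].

Answer: ["b4", "b7", "b8"]

Derivation:
idom tree: b1←b0 b2←b0 b3←b0 b4←b1 b5←b4 b6←b4 b7←b4 b8←b0
Join-block Dom:
  b3: preds {b1,b2}: {b0,b1} ∩ {b0,b2} = {b0}; idom=b0
  b4: preds {b1,b6}: {b0,b1} ∩ {b0,b1,b4,b6} = {b0,b1}; idom=b1
  b7: preds {b5,b6}: {b0,b1,b4,b5} ∩ {b0,b1,b4,b6} = {b0,b1,b4}; idom=b4
  b8: preds {b3,b6,b7}: {b0,b3} ∩ {b0,b1,b4,b6} ∩ {b0,b1,b4,b7} = {b0}; idom=b0

Frontier:
  b3←b1: walk b1 to b0
  b3←b2: walk b2 to b0
  b4←b1: walk · to b1
  b4←b6: walk b6→b4 to b1
  b7←b5: walk b5 to b4
  b7←b6: walk b6 to b4
  b8←b3: walk b3 to b0
  b8←b6: walk b6→b4→b1 to b0
  b8←b7: walk b7→b4→b1 to b0
  DF(b0)=∅
  DF(b1)={b3,b8}
  DF(b2)={b3}
  DF(b3)={b8}
  DF(b4)={b4,b8}
  DF(b5)={b7}
  DF(b6)={b4,b7,b8}
  DF(b7)={b8}
  DF(b8)=∅

φ for w: defs {b0,b3,b6,b7}
  DF⁺ = {b4,b7,b8}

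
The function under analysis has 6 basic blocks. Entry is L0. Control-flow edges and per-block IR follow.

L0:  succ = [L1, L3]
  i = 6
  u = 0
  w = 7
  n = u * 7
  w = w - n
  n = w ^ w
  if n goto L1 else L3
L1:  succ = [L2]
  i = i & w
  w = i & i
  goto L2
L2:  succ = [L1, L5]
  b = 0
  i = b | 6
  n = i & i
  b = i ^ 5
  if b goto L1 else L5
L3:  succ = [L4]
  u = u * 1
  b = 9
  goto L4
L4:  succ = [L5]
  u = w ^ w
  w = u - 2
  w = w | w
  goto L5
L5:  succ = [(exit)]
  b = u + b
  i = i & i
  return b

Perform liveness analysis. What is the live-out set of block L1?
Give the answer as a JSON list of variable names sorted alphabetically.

Answer: ["u", "w"]

Derivation:
def/use:
  L0: {i,n,u,w} / ∅
  L1: {i,w} / {i,w}
  L2: {b,i,n} / ∅
  L3: {b,u} / {u}
  L4: {u,w} / {w}
  L5: {b,i} / {b,i,u}

Backward fixpoint:
  L0: in=∅ out={i,u,w}
  L1: in={i,u,w} out={u,w}
  L2: in={u,w} out={b,i,u,w}
  L3: in={i,u,w} out={b,i,w}
  L4: in={b,i,w} out={b,i,u}
  L5: in={b,i,u} out=∅

live-out(L1) = ["u", "w"]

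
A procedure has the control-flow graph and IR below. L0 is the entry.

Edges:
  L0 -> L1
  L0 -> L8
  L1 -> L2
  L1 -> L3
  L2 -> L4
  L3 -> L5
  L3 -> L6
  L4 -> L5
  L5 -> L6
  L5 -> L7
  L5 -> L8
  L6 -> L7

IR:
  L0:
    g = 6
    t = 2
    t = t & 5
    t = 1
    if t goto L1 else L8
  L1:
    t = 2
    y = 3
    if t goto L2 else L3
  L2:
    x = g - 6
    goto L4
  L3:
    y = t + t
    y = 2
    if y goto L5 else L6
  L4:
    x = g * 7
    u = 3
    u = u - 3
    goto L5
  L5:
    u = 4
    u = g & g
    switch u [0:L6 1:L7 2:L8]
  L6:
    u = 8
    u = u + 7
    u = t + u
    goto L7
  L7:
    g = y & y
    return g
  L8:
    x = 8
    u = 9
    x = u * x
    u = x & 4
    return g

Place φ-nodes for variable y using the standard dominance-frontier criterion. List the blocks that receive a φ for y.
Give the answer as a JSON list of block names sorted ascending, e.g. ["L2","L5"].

idom tree: L1←L0 L2←L1 L3←L1 L4←L2 L5←L1 L6←L1 L7←L1 L8←L0
Dom∩ at merges:
  L5: preds {L3,L4}: {L0,L1,L3} ∩ {L0,L1,L2,L4} = {L0,L1}; idom=L1
  L6: preds {L3,L5}: {L0,L1,L3} ∩ {L0,L1,L5} = {L0,L1}; idom=L1
  L7: preds {L5,L6}: {L0,L1,L5} ∩ {L0,L1,L6} = {L0,L1}; idom=L1
  L8: preds {L0,L5}: {L0} ∩ {L0,L1,L5} = {L0}; idom=L0

DF derivation:
  L5←L3: walk L3 to L1
  L5←L4: walk L4→L2 to L1
  L6←L3: walk L3 to L1
  L6←L5: walk L5 to L1
  L7←L5: walk L5 to L1
  L7←L6: walk L6 to L1
  L8←L0: walk · to L0
  L8←L5: walk L5→L1 to L0
  L0: DF=∅
  L1: DF={L8}
  L2: DF={L5}
  L3: DF={L5,L6}
  L4: DF={L5}
  L5: DF={L6,L7,L8}
  L6: DF={L7}
  L7: DF=∅
  L8: DF=∅

φ for y: defs {L1,L3}
  DF⁺ = {L5,L6,L7,L8}

Answer: ["L5", "L6", "L7", "L8"]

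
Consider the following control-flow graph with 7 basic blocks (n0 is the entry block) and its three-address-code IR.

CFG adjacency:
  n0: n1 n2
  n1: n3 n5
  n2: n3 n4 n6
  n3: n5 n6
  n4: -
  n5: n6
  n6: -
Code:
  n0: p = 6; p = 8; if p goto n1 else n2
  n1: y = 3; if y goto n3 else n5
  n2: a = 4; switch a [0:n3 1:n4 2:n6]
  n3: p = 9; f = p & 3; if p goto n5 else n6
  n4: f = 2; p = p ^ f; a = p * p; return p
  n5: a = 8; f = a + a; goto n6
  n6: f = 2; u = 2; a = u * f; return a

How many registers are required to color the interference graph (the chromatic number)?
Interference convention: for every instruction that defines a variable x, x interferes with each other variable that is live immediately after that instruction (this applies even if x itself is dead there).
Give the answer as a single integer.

Block summaries:
  n0 def {p} use ∅
  n1 def {y} use ∅
  n2 def {a} use ∅
  n3 def {f,p} use ∅
  n4 def {a,f,p} use {p}
  n5 def {a,f} use ∅
  n6 def {a,f,u} use ∅

Backward fixpoint:
  n0 li=∅ lo={p}
  n1 li=∅ lo=∅
  n2 li={p} lo={p}
  n3 li=∅ lo=∅
  n4 li={p} lo=∅
  n5 li=∅ lo=∅
  n6 li=∅ lo=∅

Conflict graph:
  a: {p}
  f: {p,u}
  p: {a,f}
  u: {f}
  y: ∅

Chromatic number:
  {a,p} pairwise interfere (2-clique) ⇒ χ ≥ 2
  2-colouring: r0={a,f,y}  r1={p,u}
  χ = 2

Answer: 2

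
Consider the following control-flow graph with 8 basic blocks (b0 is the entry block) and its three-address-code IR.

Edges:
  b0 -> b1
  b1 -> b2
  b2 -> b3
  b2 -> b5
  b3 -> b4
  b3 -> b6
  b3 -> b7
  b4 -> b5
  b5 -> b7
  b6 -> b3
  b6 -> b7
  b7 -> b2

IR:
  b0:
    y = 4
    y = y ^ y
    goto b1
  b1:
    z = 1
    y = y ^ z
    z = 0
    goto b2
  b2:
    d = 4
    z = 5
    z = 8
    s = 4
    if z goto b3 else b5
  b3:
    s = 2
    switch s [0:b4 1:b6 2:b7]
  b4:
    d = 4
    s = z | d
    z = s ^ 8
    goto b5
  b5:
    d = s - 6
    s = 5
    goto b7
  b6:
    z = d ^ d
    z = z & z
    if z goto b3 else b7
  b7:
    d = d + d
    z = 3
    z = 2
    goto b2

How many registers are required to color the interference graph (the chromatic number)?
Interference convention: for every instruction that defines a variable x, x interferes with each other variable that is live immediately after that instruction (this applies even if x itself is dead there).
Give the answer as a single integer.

Per-block:
  b0: {y} / ∅
  b1: {y,z} / {y}
  b2: {d,s,z} / ∅
  b3: {s} / ∅
  b4: {d,s,z} / {z}
  b5: {d,s} / {s}
  b6: {z} / {d}
  b7: {d,z} / {d}

Live sets:
  live b0: ∅→{y}
  live b1: {y}→∅
  live b2: ∅→{d,s,z}
  live b3: {d,z}→{d,z}
  live b4: {z}→{s}
  live b5: {s}→{d}
  live b6: {d}→{d,z}
  live b7: {d}→∅

Conflict graph:
  d: {s,z}
  s: {d,z}
  y: {z}
  z: {d,s,y}

Chromatic number:
  lower bound: {d,s,z} mutually conflict ⇒ χ ≥ 3
  3-colouring: r0={z}  r1={d,y}  r2={s}
  χ = 3

Answer: 3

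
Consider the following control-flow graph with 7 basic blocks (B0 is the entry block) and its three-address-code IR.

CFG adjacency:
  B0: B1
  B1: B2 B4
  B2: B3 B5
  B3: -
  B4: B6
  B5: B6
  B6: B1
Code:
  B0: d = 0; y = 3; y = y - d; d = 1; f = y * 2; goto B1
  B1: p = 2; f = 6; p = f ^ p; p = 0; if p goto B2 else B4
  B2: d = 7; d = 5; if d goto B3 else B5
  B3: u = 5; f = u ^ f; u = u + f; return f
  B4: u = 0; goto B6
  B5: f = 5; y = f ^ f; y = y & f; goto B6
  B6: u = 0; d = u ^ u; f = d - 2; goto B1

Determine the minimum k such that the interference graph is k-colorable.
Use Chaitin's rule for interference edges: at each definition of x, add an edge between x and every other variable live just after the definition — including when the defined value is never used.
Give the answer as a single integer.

Block summaries:
  B0 def {d,f,y} use ∅
  B1 def {f,p} use ∅
  B2 def {d} use ∅
  B3 def {f,u} use {f}
  B4 def {u} use ∅
  B5 def {f,y} use ∅
  B6 def {d,f,u} use ∅

Backward fixpoint:
  B0 li=∅ lo=∅
  B1 li=∅ lo={f}
  B2 li={f} lo={f}
  B3 li={f} lo=∅
  B4 li=∅ lo=∅
  B5 li=∅ lo=∅
  B6 li=∅ lo=∅

Conflict graph:
  d↔{f,y}
  f↔{d,p,u,y}
  p↔{f}
  u↔{f}
  y↔{d,f}

Chromatic number:
  clique {d,f,y} ⇒ need ≥ 3
  3-colouring: c0={f}  c1={d,p,u}  c2={y}
  χ = 3

Answer: 3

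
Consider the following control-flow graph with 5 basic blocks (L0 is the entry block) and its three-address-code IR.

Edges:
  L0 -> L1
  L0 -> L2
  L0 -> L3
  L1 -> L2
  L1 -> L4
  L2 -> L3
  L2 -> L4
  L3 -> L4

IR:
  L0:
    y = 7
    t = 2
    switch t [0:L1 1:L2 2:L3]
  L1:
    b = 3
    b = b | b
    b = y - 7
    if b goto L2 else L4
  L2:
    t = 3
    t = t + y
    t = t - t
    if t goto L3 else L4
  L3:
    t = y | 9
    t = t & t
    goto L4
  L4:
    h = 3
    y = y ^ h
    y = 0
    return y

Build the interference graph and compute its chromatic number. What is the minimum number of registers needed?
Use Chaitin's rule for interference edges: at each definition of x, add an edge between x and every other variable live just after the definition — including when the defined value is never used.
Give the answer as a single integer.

Block summaries:
  L0 def {t,y} use ∅
  L1 def {b} use {y}
  L2 def {t} use {y}
  L3 def {t} use {y}
  L4 def {h,y} use {y}

Live sets:
  live L0: ∅→{y}
  live L1: {y}→{y}
  live L2: {y}→{y}
  live L3: {y}→{y}
  live L4: {y}→∅

Interfere edges:
  b: {y}
  h: {y}
  t: {y}
  y: {b,h,t}

Registers:
  lower bound: {b,y} mutually conflict ⇒ χ ≥ 2
  assign b→r1 h→r1 t→r1 y→r0 — no edge inside a register ⇒ χ ≤ 2
  χ = 2

Answer: 2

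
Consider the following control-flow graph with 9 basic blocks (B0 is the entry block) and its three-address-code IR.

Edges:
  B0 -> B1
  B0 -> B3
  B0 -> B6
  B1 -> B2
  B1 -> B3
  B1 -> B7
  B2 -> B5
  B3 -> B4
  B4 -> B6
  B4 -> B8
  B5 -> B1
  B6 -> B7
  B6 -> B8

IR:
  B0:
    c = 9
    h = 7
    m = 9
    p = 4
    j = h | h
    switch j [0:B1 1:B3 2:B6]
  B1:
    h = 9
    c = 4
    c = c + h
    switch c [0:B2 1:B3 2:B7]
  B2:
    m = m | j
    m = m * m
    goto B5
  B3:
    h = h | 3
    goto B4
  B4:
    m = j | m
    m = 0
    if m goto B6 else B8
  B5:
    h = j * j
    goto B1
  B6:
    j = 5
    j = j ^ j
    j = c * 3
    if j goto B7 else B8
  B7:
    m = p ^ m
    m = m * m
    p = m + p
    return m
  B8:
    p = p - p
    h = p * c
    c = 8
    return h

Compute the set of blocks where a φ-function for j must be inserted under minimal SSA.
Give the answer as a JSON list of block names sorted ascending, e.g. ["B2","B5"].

Answer: ["B7", "B8"]

Working:
idom tree: B1←B0 B2←B1 B3←B0 B4←B3 B5←B2 B6←B0 B7←B0 B8←B0
Dom∩ at merges:
  B1: preds {B0,B5}: {B0} ∩ {B0,B1,B2,B5} = {B0}; idom=B0
  B3: preds {B0,B1}: {B0} ∩ {B0,B1} = {B0}; idom=B0
  B6: preds {B0,B4}: {B0} ∩ {B0,B3,B4} = {B0}; idom=B0
  B7: preds {B1,B6}: {B0,B1} ∩ {B0,B6} = {B0}; idom=B0
  B8: preds {B4,B6}: {B0,B3,B4} ∩ {B0,B6} = {B0}; idom=B0

DF derivation:
  B1←B0: walk · to B0
  B1←B5: walk B5→B2→B1 to B0
  B3←B0: walk · to B0
  B3←B1: walk B1 to B0
  B6←B0: walk · to B0
  B6←B4: walk B4→B3 to B0
  B7←B1: walk B1 to B0
  B7←B6: walk B6 to B0
  B8←B4: walk B4→B3 to B0
  B8←B6: walk B6 to B0
  B0 → ∅
  B1 → {B1,B3,B7}
  B2 → {B1}
  B3 → {B6,B8}
  B4 → {B6,B8}
  B5 → {B1}
  B6 → {B7,B8}
  B7 → ∅
  B8 → ∅

φ for j: defs {B0,B6}
  DF⁺ = {B7,B8}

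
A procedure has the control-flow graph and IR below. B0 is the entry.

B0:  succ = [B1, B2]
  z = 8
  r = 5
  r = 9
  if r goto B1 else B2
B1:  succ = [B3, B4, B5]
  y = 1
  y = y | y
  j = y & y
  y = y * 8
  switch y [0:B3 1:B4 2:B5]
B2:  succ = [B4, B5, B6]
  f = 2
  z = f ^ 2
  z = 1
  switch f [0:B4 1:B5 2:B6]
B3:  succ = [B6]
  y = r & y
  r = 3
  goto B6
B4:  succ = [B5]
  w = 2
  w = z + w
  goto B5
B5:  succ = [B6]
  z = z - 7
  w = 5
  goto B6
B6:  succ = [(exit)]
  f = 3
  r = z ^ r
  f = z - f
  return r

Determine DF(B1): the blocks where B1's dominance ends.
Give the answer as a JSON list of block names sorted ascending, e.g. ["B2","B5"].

idom tree: B1←B0 B2←B0 B3←B1 B4←B0 B5←B0 B6←B0
Dom∩ at merges:
  B4: preds {B1,B2}: {B0,B1} ∩ {B0,B2} = {B0}; idom=B0
  B5: preds {B1,B2,B4}: {B0,B1} ∩ {B0,B2} ∩ {B0,B4} = {B0}; idom=B0
  B6: preds {B2,B3,B5}: {B0,B2} ∩ {B0,B1,B3} ∩ {B0,B5} = {B0}; idom=B0

DF walk-up:
  join B4 pred B1: B1 stop@B0
  join B4 pred B2: B2 stop@B0
  join B5 pred B1: B1 stop@B0
  join B5 pred B2: B2 stop@B0
  join B5 pred B4: B4 stop@B0
  join B6 pred B2: B2 stop@B0
  join B6 pred B3: B3→B1 stop@B0
  join B6 pred B5: B5 stop@B0
  B0 → ∅
  B1 → {B4,B5,B6}
  B2 → {B4,B5,B6}
  B3 → {B6}
  B4 → {B5}
  B5 → {B6}
  B6 → ∅

DF(B1) = ["B4", "B5", "B6"]

Answer: ["B4", "B5", "B6"]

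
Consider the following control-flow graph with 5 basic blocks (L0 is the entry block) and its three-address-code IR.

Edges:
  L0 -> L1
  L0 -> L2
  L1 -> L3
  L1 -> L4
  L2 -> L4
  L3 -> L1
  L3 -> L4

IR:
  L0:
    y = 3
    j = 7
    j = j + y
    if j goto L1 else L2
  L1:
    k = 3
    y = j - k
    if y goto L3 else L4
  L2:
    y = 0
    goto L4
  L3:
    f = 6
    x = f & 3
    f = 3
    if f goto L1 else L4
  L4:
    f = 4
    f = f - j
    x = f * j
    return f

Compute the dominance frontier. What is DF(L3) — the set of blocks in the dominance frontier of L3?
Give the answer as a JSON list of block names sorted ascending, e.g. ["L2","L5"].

idom tree: L1←L0 L2←L0 L3←L1 L4←L0
Dom at joins:
  L1: preds {L0,L3}: {L0} ∩ {L0,L1,L3} = {L0}; idom=L0
  L4: preds {L1,L2,L3}: {L0,L1} ∩ {L0,L2} ∩ {L0,L1,L3} = {L0}; idom=L0

DF walk-up:
  join L1 pred L0: · stop@L0
  join L1 pred L3: L3→L1 stop@L0
  join L4 pred L1: L1 stop@L0
  join L4 pred L2: L2 stop@L0
  join L4 pred L3: L3→L1 stop@L0
  L0: DF=∅
  L1: DF={L1,L4}
  L2: DF={L4}
  L3: DF={L1,L4}
  L4: DF=∅

DF(L3) = ["L1", "L4"]

Answer: ["L1", "L4"]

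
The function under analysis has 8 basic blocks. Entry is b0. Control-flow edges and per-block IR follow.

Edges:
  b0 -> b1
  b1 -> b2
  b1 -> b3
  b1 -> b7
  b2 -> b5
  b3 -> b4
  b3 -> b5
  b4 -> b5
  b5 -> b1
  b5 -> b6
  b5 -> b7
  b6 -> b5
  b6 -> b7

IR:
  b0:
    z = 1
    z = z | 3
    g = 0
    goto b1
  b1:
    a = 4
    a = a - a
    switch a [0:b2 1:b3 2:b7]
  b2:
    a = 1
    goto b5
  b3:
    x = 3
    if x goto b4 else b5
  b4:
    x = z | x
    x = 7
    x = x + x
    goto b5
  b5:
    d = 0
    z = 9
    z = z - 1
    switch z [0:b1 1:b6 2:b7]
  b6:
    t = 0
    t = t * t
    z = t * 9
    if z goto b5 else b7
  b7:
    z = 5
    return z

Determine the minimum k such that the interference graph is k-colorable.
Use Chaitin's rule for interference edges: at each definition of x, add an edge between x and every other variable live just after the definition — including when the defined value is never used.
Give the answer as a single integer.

Block summaries:
  b0: {g,z} / ∅
  b1: {a} / ∅
  b2: {a} / ∅
  b3: {x} / ∅
  b4: {x} / {x,z}
  b5: {d,z} / ∅
  b6: {t,z} / ∅
  b7: {z} / ∅

Liveness:
  b0 li=∅ lo={z}
  b1 li={z} lo={z}
  b2 li=∅ lo=∅
  b3 li={z} lo={x,z}
  b4 li={x,z} lo=∅
  b5 li=∅ lo={z}
  b6 li=∅ lo=∅
  b7 li=∅ lo=∅

Interfere edges:
  a — {z}
  d — ∅
  g — {z}
  t — ∅
  x — {z}
  z — {a,g,x}

Chromatic number:
  {a,z} pairwise interfere (2-clique) ⇒ χ ≥ 2
  2-colouring: c0={d,t,z}  c1={a,g,x}
  χ = 2

Answer: 2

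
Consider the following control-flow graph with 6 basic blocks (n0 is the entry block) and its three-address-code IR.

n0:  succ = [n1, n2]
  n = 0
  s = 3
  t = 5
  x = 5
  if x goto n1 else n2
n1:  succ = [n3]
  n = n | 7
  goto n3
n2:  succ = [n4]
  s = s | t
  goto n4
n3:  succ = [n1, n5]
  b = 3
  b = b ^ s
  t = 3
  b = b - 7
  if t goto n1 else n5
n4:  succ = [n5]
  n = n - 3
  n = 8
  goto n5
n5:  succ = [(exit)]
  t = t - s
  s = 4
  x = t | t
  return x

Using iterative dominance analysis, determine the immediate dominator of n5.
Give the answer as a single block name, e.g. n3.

idom tree: n1←n0 n2←n0 n3←n1 n4←n2 n5←n0
Dom at joins:
  n1: preds {n0,n3}: {n0} ∩ {n0,n1,n3} = {n0}; idom=n0
  n5: preds {n3,n4}: {n0,n1,n3} ∩ {n0,n2,n4} = {n0}; idom=n0

idom(n5) = n0

Answer: n0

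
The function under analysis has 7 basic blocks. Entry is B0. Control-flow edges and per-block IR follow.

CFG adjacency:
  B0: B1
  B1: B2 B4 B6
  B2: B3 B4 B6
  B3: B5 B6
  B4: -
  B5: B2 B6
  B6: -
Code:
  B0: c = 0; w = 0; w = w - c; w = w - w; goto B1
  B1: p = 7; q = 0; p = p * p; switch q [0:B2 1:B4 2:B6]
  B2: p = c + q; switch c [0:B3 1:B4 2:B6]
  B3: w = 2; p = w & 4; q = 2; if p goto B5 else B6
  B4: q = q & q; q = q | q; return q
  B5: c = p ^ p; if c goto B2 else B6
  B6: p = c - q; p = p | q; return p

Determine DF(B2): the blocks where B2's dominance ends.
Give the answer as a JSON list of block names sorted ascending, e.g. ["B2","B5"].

idom tree: B1←B0 B2←B1 B3←B2 B4←B1 B5←B3 B6←B1
Dom∩ at merges:
  B2: preds {B1,B5}: {B0,B1} ∩ {B0,B1,B2,B3,B5} = {B0,B1}; idom=B1
  B4: preds {B1,B2}: {B0,B1} ∩ {B0,B1,B2} = {B0,B1}; idom=B1
  B6: preds {B1,B2,B3,B5}: {B0,B1} ∩ {B0,B1,B2} ∩ {B0,B1,B2,B3} ∩ {B0,B1,B2,B3,B5} = {B0,B1}; idom=B1

Frontier:
  join B2 pred B1: · stop@B1
  join B2 pred B5: B5→B3→B2 stop@B1
  join B4 pred B1: · stop@B1
  join B4 pred B2: B2 stop@B1
  join B6 pred B1: · stop@B1
  join B6 pred B2: B2 stop@B1
  join B6 pred B3: B3→B2 stop@B1
  join B6 pred B5: B5→B3→B2 stop@B1
  B0 → ∅
  B1 → ∅
  B2 → {B2,B4,B6}
  B3 → {B2,B6}
  B4 → ∅
  B5 → {B2,B6}
  B6 → ∅

DF(B2) = ["B2", "B4", "B6"]

Answer: ["B2", "B4", "B6"]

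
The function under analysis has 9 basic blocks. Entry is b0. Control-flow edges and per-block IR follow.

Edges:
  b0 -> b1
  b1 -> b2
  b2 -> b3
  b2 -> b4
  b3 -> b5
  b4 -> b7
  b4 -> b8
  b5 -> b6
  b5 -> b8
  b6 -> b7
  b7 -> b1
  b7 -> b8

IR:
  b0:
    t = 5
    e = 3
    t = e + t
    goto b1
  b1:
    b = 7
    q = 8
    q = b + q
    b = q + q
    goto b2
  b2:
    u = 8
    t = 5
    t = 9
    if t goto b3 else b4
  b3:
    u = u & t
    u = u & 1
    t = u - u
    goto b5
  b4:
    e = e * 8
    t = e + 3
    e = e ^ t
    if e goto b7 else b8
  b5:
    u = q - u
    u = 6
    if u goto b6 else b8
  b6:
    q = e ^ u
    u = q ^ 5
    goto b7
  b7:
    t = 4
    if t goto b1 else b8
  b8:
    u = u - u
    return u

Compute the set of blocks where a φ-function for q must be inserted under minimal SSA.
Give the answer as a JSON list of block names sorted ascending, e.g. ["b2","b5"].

idom tree: b1←b0 b2←b1 b3←b2 b4←b2 b5←b3 b6←b5 b7←b2 b8←b2
Dom at joins:
  b1: preds {b0,b7}: {b0} ∩ {b0,b1,b2,b7} = {b0}; idom=b0
  b7: preds {b4,b6}: {b0,b1,b2,b4} ∩ {b0,b1,b2,b3,b5,b6} = {b0,b1,b2}; idom=b2
  b8: preds {b4,b5,b7}: {b0,b1,b2,b4} ∩ {b0,b1,b2,b3,b5} ∩ {b0,b1,b2,b7} = {b0,b1,b2}; idom=b2

DF walk-up:
  join b1 pred b0: · stop@b0
  join b1 pred b7: b7→b2→b1 stop@b0
  join b7 pred b4: b4 stop@b2
  join b7 pred b6: b6→b5→b3 stop@b2
  join b8 pred b4: b4 stop@b2
  join b8 pred b5: b5→b3 stop@b2
  join b8 pred b7: b7 stop@b2
  DF(b0)=∅
  DF(b1)={b1}
  DF(b2)={b1}
  DF(b3)={b7,b8}
  DF(b4)={b7,b8}
  DF(b5)={b7,b8}
  DF(b6)={b7}
  DF(b7)={b1,b8}
  DF(b8)=∅

φ for q: defs {b1,b6}
  DF⁺ = {b1,b7,b8}

Answer: ["b1", "b7", "b8"]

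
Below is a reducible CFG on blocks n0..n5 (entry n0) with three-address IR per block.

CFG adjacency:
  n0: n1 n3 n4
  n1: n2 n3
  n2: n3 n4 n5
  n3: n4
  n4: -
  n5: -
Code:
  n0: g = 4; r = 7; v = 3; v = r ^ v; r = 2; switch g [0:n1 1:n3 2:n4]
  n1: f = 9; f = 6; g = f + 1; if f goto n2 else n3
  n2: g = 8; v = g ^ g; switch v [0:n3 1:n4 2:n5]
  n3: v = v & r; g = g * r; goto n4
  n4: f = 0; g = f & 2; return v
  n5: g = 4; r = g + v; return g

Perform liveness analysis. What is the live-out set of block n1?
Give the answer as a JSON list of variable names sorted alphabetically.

Answer: ["g", "r", "v"]

Working:
Block summaries:
  n0: def={g,r,v} ue=∅
  n1: def={f,g} ue=∅
  n2: def={g,v} ue=∅
  n3: def={g,v} ue={g,r,v}
  n4: def={f,g} ue={v}
  n5: def={g,r} ue={v}

Liveness:
  n0: in=∅ out={g,r,v}
  n1: in={r,v} out={g,r,v}
  n2: in={r} out={g,r,v}
  n3: in={g,r,v} out={v}
  n4: in={v} out=∅
  n5: in={v} out=∅

live-out(n1) = ["g", "r", "v"]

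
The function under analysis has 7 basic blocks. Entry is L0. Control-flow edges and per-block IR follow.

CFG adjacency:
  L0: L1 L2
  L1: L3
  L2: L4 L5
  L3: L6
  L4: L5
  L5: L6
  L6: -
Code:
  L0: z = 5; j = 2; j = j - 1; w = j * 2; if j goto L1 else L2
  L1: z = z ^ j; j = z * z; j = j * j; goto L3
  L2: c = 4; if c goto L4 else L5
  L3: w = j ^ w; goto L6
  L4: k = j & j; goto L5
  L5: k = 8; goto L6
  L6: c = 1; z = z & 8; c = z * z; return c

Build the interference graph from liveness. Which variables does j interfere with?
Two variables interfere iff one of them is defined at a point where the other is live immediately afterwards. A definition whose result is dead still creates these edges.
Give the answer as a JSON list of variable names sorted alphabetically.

Per-block:
  L0: def={j,w,z} ue=∅
  L1: def={j,z} ue={j,z}
  L2: def={c} ue=∅
  L3: def={w} ue={j,w}
  L4: def={k} ue={j}
  L5: def={k} ue=∅
  L6: def={c,z} ue={z}

Backward fixpoint:
  L0: in=∅ out={j,w,z}
  L1: in={j,w,z} out={j,w,z}
  L2: in={j,z} out={j,z}
  L3: in={j,w,z} out={z}
  L4: in={j,z} out={z}
  L5: in={z} out={z}
  L6: in={z} out=∅

Conflict graph:
  c — {j,z}
  j — {c,w,z}
  k — {z}
  w — {j,z}
  z — {c,j,k,w}

N(j) = ["c", "w", "z"]

Answer: ["c", "w", "z"]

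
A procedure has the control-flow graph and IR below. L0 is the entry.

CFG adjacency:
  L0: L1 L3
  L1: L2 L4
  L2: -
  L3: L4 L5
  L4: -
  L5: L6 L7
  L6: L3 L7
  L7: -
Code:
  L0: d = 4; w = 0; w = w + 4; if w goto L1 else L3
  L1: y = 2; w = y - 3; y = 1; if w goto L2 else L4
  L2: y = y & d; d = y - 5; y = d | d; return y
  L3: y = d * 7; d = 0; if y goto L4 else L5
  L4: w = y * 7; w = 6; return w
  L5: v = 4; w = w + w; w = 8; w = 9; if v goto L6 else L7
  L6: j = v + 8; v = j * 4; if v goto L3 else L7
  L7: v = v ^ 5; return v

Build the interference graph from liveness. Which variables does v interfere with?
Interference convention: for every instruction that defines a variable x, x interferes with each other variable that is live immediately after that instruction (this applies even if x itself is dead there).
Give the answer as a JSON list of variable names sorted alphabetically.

def/use:
  L0: def={d,w} ue=∅
  L1: def={w,y} ue=∅
  L2: def={d,y} ue={d,y}
  L3: def={d,y} ue={d}
  L4: def={w} ue={y}
  L5: def={v,w} ue={w}
  L6: def={j,v} ue={v}
  L7: def={v} ue={v}

Liveness:
  L0 li=∅ lo={d,w}
  L1 li={d} lo={d,y}
  L2 li={d,y} lo=∅
  L3 li={d,w} lo={d,w,y}
  L4 li={y} lo=∅
  L5 li={d,w} lo={d,v,w}
  L6 li={d,v,w} lo={d,v,w}
  L7 li={v} lo=∅

Interference:
  d — {j,v,w,y}
  j — {d,w}
  v — {d,w}
  w — {d,j,v,y}
  y — {d,w}

N(v) = ["d", "w"]

Answer: ["d", "w"]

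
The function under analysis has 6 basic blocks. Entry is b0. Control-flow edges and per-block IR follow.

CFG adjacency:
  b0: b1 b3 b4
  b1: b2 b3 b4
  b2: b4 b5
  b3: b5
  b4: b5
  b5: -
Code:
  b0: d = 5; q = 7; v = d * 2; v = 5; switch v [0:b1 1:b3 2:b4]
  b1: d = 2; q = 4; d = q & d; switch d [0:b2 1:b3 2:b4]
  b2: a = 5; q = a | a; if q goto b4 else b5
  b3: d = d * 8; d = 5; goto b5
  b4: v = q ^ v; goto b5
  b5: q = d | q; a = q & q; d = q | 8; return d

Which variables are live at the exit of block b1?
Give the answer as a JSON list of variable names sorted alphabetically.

Block summaries:
  b0 def {d,q,v} use ∅
  b1 def {d,q} use ∅
  b2 def {a,q} use ∅
  b3 def {d} use {d}
  b4 def {v} use {q,v}
  b5 def {a,d,q} use {d,q}

Live sets:
  b0 li=∅ lo={d,q,v}
  b1 li={v} lo={d,q,v}
  b2 li={d,v} lo={d,q,v}
  b3 li={d,q} lo={d,q}
  b4 li={d,q,v} lo={d,q}
  b5 li={d,q} lo=∅

live-out(b1) = ["d", "q", "v"]

Answer: ["d", "q", "v"]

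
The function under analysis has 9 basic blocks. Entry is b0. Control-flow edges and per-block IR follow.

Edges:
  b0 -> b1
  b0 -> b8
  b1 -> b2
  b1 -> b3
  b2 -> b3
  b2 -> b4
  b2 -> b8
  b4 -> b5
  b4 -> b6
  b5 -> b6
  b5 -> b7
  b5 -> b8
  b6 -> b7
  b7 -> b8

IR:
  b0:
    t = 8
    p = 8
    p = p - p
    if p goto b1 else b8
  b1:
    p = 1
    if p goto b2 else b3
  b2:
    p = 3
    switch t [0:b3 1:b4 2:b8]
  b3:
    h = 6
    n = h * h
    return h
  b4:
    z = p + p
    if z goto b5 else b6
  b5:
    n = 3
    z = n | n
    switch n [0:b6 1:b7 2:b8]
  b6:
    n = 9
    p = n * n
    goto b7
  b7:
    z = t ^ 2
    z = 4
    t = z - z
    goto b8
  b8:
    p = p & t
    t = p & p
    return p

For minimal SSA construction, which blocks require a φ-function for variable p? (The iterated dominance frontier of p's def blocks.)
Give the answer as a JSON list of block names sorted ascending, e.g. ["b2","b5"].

Answer: ["b3", "b7", "b8"]

Working:
idom tree: b1←b0 b2←b1 b3←b1 b4←b2 b5←b4 b6←b4 b7←b4 b8←b0
Dom at joins:
  b3: preds {b1,b2}: {b0,b1} ∩ {b0,b1,b2} = {b0,b1}; idom=b1
  b6: preds {b4,b5}: {b0,b1,b2,b4} ∩ {b0,b1,b2,b4,b5} = {b0,b1,b2,b4}; idom=b4
  b7: preds {b5,b6}: {b0,b1,b2,b4,b5} ∩ {b0,b1,b2,b4,b6} = {b0,b1,b2,b4}; idom=b4
  b8: preds {b0,b2,b5,b7}: {b0} ∩ {b0,b1,b2} ∩ {b0,b1,b2,b4,b5} ∩ {b0,b1,b2,b4,b7} = {b0}; idom=b0

DF walk-up:
  b3←b1: walk · to b1
  b3←b2: walk b2 to b1
  b6←b4: walk · to b4
  b6←b5: walk b5 to b4
  b7←b5: walk b5 to b4
  b7←b6: walk b6 to b4
  b8←b0: walk · to b0
  b8←b2: walk b2→b1 to b0
  b8←b5: walk b5→b4→b2→b1 to b0
  b8←b7: walk b7→b4→b2→b1 to b0
  DF(b0)=∅
  DF(b1)={b8}
  DF(b2)={b3,b8}
  DF(b3)=∅
  DF(b4)={b8}
  DF(b5)={b6,b7,b8}
  DF(b6)={b7}
  DF(b7)={b8}
  DF(b8)=∅

φ for p: defs {b0,b1,b2,b6,b8}
  DF⁺ = {b3,b7,b8}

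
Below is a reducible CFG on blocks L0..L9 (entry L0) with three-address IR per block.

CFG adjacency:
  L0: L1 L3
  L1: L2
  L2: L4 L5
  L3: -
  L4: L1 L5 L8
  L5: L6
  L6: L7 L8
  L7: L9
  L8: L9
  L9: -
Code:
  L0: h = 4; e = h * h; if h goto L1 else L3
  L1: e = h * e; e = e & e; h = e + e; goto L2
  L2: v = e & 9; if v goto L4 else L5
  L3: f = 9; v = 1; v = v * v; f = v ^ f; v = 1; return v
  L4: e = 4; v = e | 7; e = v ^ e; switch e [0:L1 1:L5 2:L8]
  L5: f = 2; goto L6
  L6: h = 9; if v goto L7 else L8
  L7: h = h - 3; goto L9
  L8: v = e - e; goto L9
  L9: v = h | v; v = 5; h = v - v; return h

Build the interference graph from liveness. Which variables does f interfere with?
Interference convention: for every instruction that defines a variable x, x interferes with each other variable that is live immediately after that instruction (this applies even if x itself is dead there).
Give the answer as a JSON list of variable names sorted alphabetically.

Answer: ["e", "v"]

Analysis:
Block summaries:
  L0 def {e,h} use ∅
  L1 def {e,h} use {e,h}
  L2 def {v} use {e}
  L3 def {f,v} use ∅
  L4 def {e,v} use ∅
  L5 def {f} use ∅
  L6 def {h} use {v}
  L7 def {h} use {h}
  L8 def {v} use {e}
  L9 def {h,v} use {h,v}

Liveness:
  live L0: ∅→{e,h}
  live L1: {e,h}→{e,h}
  live L2: {e,h}→{e,h,v}
  live L3: ∅→∅
  live L4: {h}→{e,h,v}
  live L5: {e,v}→{e,v}
  live L6: {e,v}→{e,h,v}
  live L7: {h,v}→{h,v}
  live L8: {e,h}→{h,v}
  live L9: {h,v}→∅

Interfere edges:
  e — {f,h,v}
  f — {e,v}
  h — {e,v}
  v — {e,f,h}

N(f) = ["e", "v"]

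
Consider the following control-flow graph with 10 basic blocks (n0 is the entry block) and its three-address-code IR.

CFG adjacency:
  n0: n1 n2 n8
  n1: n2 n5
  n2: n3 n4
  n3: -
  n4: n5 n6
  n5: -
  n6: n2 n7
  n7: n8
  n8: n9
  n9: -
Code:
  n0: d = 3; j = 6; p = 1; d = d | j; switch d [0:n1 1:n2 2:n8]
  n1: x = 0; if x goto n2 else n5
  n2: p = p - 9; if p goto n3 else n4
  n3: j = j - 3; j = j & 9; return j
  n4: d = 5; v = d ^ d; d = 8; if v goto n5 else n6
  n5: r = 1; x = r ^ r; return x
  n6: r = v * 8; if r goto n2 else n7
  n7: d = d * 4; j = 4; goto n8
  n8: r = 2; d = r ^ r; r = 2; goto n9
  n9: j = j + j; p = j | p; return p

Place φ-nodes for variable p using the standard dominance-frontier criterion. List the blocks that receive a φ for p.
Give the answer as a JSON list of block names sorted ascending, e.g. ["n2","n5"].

idom tree: n1←n0 n2←n0 n3←n2 n4←n2 n5←n0 n6←n4 n7←n6 n8←n0 n9←n8
Dom∩ at merges:
  n2: preds {n0,n1,n6}: {n0} ∩ {n0,n1} ∩ {n0,n2,n4,n6} = {n0}; idom=n0
  n5: preds {n1,n4}: {n0,n1} ∩ {n0,n2,n4} = {n0}; idom=n0
  n8: preds {n0,n7}: {n0} ∩ {n0,n2,n4,n6,n7} = {n0}; idom=n0

DF derivation:
  n2←n0: walk · to n0
  n2←n1: walk n1 to n0
  n2←n6: walk n6→n4→n2 to n0
  n5←n1: walk n1 to n0
  n5←n4: walk n4→n2 to n0
  n8←n0: walk · to n0
  n8←n7: walk n7→n6→n4→n2 to n0
  DF(n0)=∅
  DF(n1)={n2,n5}
  DF(n2)={n2,n5,n8}
  DF(n3)=∅
  DF(n4)={n2,n5,n8}
  DF(n5)=∅
  DF(n6)={n2,n8}
  DF(n7)={n8}
  DF(n8)=∅
  DF(n9)=∅

φ for p: defs {n0,n2,n9}
  DF⁺ = {n2,n5,n8}

Answer: ["n2", "n5", "n8"]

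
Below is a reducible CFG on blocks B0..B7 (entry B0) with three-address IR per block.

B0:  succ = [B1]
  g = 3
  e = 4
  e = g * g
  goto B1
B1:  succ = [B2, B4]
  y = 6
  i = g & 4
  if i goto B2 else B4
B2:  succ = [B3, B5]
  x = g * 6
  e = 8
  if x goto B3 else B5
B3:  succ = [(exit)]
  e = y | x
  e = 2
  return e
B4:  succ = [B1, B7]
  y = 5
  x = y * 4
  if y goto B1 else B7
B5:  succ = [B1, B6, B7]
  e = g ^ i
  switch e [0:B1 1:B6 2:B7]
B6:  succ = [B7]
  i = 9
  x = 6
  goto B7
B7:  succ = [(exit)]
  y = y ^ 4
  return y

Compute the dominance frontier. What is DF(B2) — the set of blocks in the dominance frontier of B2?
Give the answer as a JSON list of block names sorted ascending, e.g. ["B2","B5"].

Answer: ["B1", "B7"]

Working:
idom tree: B1←B0 B2←B1 B3←B2 B4←B1 B5←B2 B6←B5 B7←B1
Join-block Dom:
  B1: preds {B0,B4,B5}: {B0} ∩ {B0,B1,B4} ∩ {B0,B1,B2,B5} = {B0}; idom=B0
  B7: preds {B4,B5,B6}: {B0,B1,B4} ∩ {B0,B1,B2,B5} ∩ {B0,B1,B2,B5,B6} = {B0,B1}; idom=B1

DF derivation:
  join B1 pred B0: · stop@B0
  join B1 pred B4: B4→B1 stop@B0
  join B1 pred B5: B5→B2→B1 stop@B0
  join B7 pred B4: B4 stop@B1
  join B7 pred B5: B5→B2 stop@B1
  join B7 pred B6: B6→B5→B2 stop@B1
  B0 → ∅
  B1 → {B1}
  B2 → {B1,B7}
  B3 → ∅
  B4 → {B1,B7}
  B5 → {B1,B7}
  B6 → {B7}
  B7 → ∅

DF(B2) = ["B1", "B7"]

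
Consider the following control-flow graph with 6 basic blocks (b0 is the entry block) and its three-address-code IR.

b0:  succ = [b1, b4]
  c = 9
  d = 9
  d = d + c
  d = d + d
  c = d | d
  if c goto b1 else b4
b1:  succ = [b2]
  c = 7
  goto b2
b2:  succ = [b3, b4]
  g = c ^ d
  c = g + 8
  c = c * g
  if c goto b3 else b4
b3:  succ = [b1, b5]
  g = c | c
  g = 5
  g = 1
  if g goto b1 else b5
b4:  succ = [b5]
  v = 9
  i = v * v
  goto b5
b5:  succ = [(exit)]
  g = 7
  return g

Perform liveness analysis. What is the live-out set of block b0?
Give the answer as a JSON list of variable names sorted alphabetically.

Per-block:
  b0: {c,d} / ∅
  b1: {c} / ∅
  b2: {c,g} / {c,d}
  b3: {g} / {c}
  b4: {i,v} / ∅
  b5: {g} / ∅

Backward fixpoint:
  b0 li=∅ lo={d}
  b1 li={d} lo={c,d}
  b2 li={c,d} lo={c,d}
  b3 li={c,d} lo={d}
  b4 li=∅ lo=∅
  b5 li=∅ lo=∅

live-out(b0) = ["d"]

Answer: ["d"]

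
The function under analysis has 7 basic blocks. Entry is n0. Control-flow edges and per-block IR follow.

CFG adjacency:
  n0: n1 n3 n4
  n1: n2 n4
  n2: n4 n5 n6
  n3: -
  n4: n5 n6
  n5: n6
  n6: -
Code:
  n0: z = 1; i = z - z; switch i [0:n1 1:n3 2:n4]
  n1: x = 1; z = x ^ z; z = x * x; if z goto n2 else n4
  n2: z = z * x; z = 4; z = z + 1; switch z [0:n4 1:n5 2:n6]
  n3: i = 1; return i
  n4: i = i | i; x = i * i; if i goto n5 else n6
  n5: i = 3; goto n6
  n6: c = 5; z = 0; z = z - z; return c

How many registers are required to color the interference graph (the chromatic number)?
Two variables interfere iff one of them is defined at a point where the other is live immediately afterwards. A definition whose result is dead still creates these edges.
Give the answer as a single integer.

Per-block:
  n0: {i,z} / ∅
  n1: {x,z} / {z}
  n2: {z} / {x,z}
  n3: {i} / ∅
  n4: {i,x} / {i}
  n5: {i} / ∅
  n6: {c,z} / ∅

Backward fixpoint:
  n0 li=∅ lo={i,z}
  n1 li={i,z} lo={i,x,z}
  n2 li={i,x,z} lo={i}
  n3 li=∅ lo=∅
  n4 li={i} lo=∅
  n5 li=∅ lo=∅
  n6 li=∅ lo=∅

Interfere edges:
  c — {z}
  i — {x,z}
  x — {i,z}
  z — {c,i,x}

Registers:
  lower bound: {i,x,z} mutually conflict ⇒ χ ≥ 3
  3-colouring: c0={z}  c1={c,i}  c2={x}
  χ = 3

Answer: 3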